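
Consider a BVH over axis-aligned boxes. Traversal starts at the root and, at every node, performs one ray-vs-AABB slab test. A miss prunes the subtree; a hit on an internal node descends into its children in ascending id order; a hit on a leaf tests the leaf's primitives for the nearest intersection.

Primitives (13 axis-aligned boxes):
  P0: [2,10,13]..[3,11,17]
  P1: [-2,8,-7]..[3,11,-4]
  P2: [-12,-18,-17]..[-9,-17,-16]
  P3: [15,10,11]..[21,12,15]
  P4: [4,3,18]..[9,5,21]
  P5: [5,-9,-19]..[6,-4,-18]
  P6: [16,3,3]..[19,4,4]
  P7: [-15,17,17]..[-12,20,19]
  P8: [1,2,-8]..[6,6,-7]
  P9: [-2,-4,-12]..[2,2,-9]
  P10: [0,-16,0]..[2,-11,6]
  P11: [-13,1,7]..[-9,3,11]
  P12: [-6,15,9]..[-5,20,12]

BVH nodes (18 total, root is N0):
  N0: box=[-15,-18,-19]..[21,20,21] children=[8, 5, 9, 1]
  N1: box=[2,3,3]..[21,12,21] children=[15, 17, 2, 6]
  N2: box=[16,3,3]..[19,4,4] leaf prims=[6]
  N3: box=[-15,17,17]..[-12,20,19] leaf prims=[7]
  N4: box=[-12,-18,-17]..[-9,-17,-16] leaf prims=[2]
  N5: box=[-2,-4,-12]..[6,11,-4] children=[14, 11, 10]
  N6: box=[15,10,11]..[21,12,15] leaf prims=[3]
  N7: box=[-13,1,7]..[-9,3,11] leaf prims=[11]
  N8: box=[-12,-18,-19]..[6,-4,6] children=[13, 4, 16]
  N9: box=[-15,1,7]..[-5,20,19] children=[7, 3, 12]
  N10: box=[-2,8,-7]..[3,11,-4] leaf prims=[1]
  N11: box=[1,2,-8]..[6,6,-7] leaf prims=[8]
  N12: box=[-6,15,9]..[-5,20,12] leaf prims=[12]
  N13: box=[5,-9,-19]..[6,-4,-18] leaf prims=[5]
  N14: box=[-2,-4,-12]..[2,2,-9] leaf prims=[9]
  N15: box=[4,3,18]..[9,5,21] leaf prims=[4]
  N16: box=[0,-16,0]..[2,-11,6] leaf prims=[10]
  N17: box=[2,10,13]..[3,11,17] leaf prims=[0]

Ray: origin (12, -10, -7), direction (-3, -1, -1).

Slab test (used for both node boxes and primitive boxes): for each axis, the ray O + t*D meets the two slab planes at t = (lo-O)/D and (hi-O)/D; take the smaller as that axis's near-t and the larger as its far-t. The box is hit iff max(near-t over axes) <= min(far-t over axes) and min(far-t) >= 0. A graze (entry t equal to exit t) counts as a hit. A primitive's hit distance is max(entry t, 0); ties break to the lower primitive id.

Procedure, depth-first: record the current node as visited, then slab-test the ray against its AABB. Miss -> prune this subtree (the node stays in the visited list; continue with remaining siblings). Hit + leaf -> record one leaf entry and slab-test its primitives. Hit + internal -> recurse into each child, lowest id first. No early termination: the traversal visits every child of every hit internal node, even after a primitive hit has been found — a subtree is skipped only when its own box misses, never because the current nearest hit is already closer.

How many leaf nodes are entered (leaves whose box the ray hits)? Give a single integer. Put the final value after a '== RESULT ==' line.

Traverse from the root:
N0 x:[-3,9] y:[-30,8] z:[-28,12] -> hit [-3,8], descend [1, 5, 8, 9]
  N1 x:[-3,10/3] y:[-22,-13] z:[-28,-10] -> miss, prune
  N5 x:[2,14/3] y:[-21,-6] z:[-3,5] -> miss, prune
  N8 x:[2,8] y:[-6,8] z:[-13,12] -> hit [2,8], descend [4, 13, 16]
    N4 x:[7,8] y:[7,8] z:[9,10] -> miss, prune
    N13 x:[2,7/3] y:[-6,-1] z:[11,12] -> miss, prune
    N16 x:[10/3,4] y:[1,6] z:[-13,-7] -> miss, prune
  N9 x:[17/3,9] y:[-30,-11] z:[-26,-14] -> miss, prune

Summary -> nodes [0, 1, 5, 8, 4, 13, 16, 9]; box-tests=8; leaf-entries=0; first=miss

== RESULT ==
0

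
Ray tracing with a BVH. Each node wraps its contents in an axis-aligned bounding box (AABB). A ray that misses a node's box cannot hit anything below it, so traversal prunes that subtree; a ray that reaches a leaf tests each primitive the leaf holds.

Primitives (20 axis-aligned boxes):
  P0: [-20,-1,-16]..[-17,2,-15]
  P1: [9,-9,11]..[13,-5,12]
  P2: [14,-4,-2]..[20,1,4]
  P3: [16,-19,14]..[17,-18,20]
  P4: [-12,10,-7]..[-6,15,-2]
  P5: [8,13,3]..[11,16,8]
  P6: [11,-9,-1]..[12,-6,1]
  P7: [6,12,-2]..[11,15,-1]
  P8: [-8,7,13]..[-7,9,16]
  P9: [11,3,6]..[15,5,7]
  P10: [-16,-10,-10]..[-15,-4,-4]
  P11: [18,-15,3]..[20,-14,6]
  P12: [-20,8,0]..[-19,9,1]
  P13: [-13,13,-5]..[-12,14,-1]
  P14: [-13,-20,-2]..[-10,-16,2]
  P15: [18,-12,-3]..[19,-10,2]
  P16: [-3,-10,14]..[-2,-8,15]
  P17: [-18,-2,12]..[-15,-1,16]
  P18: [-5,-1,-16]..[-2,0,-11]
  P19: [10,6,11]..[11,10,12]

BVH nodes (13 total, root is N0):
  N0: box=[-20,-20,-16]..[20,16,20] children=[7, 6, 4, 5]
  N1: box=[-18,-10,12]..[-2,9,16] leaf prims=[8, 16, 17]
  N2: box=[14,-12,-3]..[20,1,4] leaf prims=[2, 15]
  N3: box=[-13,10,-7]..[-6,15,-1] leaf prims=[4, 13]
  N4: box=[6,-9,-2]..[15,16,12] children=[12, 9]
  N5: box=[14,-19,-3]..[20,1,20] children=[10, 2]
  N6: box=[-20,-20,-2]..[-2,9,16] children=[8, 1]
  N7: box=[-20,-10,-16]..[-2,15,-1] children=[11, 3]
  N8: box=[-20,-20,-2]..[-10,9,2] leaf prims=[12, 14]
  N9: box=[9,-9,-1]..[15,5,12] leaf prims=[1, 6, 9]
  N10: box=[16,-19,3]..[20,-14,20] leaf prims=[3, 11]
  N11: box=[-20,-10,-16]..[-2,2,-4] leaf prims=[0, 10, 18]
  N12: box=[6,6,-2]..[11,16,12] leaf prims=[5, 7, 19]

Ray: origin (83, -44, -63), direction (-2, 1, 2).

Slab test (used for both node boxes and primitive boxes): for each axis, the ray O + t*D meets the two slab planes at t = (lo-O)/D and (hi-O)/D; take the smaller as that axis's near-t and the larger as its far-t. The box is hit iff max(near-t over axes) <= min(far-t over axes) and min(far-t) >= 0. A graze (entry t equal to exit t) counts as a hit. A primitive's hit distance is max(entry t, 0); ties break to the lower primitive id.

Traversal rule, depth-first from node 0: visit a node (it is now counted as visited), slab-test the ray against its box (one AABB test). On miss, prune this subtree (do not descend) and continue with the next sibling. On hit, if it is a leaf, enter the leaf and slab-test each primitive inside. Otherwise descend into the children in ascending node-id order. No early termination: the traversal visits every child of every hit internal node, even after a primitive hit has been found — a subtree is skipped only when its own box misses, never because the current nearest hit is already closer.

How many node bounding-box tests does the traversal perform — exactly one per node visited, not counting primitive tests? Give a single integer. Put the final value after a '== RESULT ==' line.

Trace the traversal:
N0 x:[63/2,103/2] y:[24,60] z:[47/2,83/2] -> hit [63/2,83/2], descend [4, 5, 6, 7]
  N4 x:[34,77/2] y:[35,60] z:[61/2,75/2] -> hit [35,75/2], descend [9, 12]
    N9 x:[34,37] y:[35,49] z:[31,75/2] -> hit [35,37] leaf, test {P1@t=37, P6(miss), P9(miss)}
    N12 x:[36,77/2] y:[50,60] z:[61/2,75/2] -> miss, prune
  N5 x:[63/2,69/2] y:[25,45] z:[30,83/2] -> hit [63/2,69/2], descend [2, 10]
    N2 x:[63/2,69/2] y:[32,45] z:[30,67/2] -> hit [32,67/2] leaf, test {P2(miss), P15@t=32}
    N10 x:[63/2,67/2] y:[25,30] z:[33,83/2] -> miss, prune
  N6 x:[85/2,103/2] y:[24,53] z:[61/2,79/2] -> miss, prune
  N7 x:[85/2,103/2] y:[34,59] z:[47/2,31] -> miss, prune

9 AABB tests over nodes [0, 4, 9, 12, 5, 2, 10, 6, 7]; 2 leaves entered; closest P15.

== RESULT ==
9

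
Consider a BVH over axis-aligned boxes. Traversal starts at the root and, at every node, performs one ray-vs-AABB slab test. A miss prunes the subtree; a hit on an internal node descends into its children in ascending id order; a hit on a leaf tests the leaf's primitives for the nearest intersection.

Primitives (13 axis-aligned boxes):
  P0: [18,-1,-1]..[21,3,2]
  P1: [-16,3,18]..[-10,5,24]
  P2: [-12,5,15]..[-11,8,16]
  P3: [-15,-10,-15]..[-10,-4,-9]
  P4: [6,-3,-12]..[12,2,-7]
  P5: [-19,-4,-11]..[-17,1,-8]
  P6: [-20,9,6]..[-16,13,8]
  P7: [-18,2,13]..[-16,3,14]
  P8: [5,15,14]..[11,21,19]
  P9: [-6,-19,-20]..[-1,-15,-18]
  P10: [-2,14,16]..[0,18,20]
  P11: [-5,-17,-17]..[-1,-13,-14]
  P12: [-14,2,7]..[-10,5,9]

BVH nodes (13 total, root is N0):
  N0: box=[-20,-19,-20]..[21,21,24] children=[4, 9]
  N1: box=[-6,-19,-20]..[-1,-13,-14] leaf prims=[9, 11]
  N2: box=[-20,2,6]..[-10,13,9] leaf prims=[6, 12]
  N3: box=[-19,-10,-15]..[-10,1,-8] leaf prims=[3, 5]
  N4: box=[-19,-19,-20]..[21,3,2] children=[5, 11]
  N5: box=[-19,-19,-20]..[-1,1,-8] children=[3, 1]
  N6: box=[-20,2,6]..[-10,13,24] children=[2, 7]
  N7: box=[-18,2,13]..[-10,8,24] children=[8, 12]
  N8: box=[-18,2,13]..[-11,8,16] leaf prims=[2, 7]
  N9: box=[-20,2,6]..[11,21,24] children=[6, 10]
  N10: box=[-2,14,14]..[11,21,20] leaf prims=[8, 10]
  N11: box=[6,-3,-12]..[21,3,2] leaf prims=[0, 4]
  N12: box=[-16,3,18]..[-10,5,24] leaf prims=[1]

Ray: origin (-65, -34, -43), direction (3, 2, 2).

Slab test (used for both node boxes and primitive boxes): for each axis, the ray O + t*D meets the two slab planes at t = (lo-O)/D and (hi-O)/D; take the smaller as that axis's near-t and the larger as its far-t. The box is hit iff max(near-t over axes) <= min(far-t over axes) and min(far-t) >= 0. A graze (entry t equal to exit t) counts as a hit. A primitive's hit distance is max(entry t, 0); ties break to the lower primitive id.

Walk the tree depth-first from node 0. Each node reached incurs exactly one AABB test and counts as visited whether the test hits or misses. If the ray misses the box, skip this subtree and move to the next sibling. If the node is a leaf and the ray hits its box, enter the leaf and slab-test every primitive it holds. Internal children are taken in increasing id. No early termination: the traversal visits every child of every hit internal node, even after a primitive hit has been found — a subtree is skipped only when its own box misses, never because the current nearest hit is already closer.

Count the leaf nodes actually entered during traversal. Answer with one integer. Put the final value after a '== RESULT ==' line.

Walk:
N0 x:[15,86/3] y:[15/2,55/2] z:[23/2,67/2] -> hit [15,55/2], descend [4, 9]
  N4 x:[46/3,86/3] y:[15/2,37/2] z:[23/2,45/2] -> hit [46/3,37/2], descend [5, 11]
    N5 x:[46/3,64/3] y:[15/2,35/2] z:[23/2,35/2] -> hit [46/3,35/2], descend [1, 3]
      N1 x:[59/3,64/3] y:[15/2,21/2] z:[23/2,29/2] -> miss, prune
      N3 x:[46/3,55/3] y:[12,35/2] z:[14,35/2] -> hit [46/3,35/2] leaf, test {P3(miss), P5@t=16}
    N11 x:[71/3,86/3] y:[31/2,37/2] z:[31/2,45/2] -> miss, prune
  N9 x:[15,76/3] y:[18,55/2] z:[49/2,67/2] -> hit [49/2,76/3], descend [6, 10]
    N6 x:[15,55/3] y:[18,47/2] z:[49/2,67/2] -> miss, prune
    N10 x:[21,76/3] y:[24,55/2] z:[57/2,63/2] -> miss, prune

9 AABB tests over nodes [0, 4, 5, 1, 3, 11, 9, 6, 10]; 1 leaf entered; closest P5.

== RESULT ==
1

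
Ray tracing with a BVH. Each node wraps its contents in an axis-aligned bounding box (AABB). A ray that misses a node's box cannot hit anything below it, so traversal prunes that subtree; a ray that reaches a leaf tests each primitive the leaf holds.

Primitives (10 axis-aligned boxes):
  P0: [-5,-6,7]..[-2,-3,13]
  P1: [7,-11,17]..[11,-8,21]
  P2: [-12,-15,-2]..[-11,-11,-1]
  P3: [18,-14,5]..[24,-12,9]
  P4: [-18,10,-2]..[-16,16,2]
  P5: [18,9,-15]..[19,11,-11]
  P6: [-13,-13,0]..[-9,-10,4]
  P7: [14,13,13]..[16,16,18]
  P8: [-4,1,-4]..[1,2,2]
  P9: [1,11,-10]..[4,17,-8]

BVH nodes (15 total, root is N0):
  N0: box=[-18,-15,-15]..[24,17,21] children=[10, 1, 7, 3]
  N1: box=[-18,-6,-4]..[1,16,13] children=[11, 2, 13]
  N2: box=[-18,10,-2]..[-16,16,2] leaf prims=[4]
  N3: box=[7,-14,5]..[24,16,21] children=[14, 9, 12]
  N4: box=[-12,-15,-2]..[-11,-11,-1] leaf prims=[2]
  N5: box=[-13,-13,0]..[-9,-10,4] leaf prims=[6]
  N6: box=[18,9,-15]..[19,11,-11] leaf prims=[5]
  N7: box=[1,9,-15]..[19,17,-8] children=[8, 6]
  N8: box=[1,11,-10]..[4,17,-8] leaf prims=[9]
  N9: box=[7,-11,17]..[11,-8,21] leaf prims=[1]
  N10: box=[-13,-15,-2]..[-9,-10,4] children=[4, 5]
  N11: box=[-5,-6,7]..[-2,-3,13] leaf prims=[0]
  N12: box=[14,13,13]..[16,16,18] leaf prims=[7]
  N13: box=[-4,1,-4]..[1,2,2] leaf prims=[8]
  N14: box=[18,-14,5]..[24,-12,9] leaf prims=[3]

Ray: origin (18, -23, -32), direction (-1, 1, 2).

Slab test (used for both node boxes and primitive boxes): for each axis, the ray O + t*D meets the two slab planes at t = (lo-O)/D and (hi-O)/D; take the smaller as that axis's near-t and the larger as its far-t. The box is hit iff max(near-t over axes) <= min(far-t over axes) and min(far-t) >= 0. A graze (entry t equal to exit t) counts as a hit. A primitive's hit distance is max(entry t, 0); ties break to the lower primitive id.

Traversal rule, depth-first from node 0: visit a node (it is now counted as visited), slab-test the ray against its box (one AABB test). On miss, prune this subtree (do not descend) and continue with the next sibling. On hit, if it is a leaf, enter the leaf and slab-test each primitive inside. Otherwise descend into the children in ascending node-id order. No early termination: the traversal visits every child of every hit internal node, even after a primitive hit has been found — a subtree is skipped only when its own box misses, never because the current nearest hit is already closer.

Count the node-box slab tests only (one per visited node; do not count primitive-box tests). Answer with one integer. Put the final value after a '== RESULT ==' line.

Traverse from the root:
N0 x:[-6,36] y:[8,40] z:[17/2,53/2] -> hit [17/2,53/2], descend [1, 3, 7, 10]
  N1 x:[17,36] y:[17,39] z:[14,45/2] -> hit [17,45/2], descend [2, 11, 13]
    N2 x:[34,36] y:[33,39] z:[15,17] -> miss, prune
    N11 x:[20,23] y:[17,20] z:[39/2,45/2] -> hit [20,20] leaf, test {P0@t=20}
    N13 x:[17,22] y:[24,25] z:[14,17] -> miss, prune
  N3 x:[-6,11] y:[9,39] z:[37/2,53/2] -> miss, prune
  N7 x:[-1,17] y:[32,40] z:[17/2,12] -> miss, prune
  N10 x:[27,31] y:[8,13] z:[15,18] -> miss, prune

8 AABB tests over nodes [0, 1, 2, 11, 13, 3, 7, 10]; 1 leaf entered; closest P0.

== RESULT ==
8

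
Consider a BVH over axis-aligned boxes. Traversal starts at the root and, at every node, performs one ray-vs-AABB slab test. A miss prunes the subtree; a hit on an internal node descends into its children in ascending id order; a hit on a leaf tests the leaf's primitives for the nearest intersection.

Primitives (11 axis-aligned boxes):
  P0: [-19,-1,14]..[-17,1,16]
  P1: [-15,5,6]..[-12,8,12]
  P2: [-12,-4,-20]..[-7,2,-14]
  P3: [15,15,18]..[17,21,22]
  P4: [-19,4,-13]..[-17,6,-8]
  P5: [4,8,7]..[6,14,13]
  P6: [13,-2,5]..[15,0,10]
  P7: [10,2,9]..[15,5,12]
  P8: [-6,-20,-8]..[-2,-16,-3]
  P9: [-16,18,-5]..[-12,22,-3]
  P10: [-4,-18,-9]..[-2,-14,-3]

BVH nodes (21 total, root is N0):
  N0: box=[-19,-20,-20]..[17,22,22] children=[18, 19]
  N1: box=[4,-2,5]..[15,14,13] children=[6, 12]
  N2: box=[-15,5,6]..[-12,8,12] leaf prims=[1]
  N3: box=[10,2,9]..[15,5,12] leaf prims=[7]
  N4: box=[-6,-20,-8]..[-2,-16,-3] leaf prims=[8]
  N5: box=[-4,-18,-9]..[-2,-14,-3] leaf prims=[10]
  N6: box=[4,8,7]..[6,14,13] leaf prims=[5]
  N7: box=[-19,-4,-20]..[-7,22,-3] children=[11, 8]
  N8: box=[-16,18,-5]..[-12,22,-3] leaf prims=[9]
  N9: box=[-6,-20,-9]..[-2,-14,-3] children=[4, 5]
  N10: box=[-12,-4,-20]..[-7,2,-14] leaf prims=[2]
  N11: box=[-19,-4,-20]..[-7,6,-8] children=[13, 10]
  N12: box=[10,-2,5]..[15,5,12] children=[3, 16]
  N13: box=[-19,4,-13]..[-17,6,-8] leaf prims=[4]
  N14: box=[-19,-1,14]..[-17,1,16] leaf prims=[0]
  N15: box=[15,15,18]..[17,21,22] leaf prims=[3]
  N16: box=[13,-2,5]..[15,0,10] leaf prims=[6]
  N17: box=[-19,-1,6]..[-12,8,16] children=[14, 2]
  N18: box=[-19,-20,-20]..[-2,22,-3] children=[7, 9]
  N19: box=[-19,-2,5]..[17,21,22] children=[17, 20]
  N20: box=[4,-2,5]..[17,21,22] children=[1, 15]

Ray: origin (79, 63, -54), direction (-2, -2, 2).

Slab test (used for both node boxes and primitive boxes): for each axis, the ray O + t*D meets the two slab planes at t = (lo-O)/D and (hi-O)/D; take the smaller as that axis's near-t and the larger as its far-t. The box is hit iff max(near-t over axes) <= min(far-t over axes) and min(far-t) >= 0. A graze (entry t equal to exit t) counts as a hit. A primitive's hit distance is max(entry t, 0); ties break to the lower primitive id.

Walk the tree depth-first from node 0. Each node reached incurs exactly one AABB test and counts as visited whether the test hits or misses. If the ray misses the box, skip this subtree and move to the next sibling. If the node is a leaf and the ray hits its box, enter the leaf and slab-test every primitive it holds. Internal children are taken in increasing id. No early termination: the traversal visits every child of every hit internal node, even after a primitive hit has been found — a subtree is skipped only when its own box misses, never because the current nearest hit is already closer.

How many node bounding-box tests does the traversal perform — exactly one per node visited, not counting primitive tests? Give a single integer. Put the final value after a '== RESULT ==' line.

Walk:
N0 x:[31,49] y:[41/2,83/2] z:[17,38] -> hit [31,38], descend [18, 19]
  N18 x:[81/2,49] y:[41/2,83/2] z:[17,51/2] -> miss, prune
  N19 x:[31,49] y:[21,65/2] z:[59/2,38] -> hit [31,65/2], descend [17, 20]
    N17 x:[91/2,49] y:[55/2,32] z:[30,35] -> miss, prune
    N20 x:[31,75/2] y:[21,65/2] z:[59/2,38] -> hit [31,65/2], descend [1, 15]
      N1 x:[32,75/2] y:[49/2,65/2] z:[59/2,67/2] -> hit [32,65/2], descend [6, 12]
        N6 x:[73/2,75/2] y:[49/2,55/2] z:[61/2,67/2] -> miss, prune
        N12 x:[32,69/2] y:[29,65/2] z:[59/2,33] -> hit [32,65/2], descend [3, 16]
          N3 x:[32,69/2] y:[29,61/2] z:[63/2,33] -> miss, prune
          N16 x:[32,33] y:[63/2,65/2] z:[59/2,32] -> hit [32,32] leaf, test {P6@t=32}
      N15 x:[31,32] y:[21,24] z:[36,38] -> miss, prune

11 AABB tests over nodes [0, 18, 19, 17, 20, 1, 6, 12, 3, 16, 15]; 1 leaf entered; closest P6.

== RESULT ==
11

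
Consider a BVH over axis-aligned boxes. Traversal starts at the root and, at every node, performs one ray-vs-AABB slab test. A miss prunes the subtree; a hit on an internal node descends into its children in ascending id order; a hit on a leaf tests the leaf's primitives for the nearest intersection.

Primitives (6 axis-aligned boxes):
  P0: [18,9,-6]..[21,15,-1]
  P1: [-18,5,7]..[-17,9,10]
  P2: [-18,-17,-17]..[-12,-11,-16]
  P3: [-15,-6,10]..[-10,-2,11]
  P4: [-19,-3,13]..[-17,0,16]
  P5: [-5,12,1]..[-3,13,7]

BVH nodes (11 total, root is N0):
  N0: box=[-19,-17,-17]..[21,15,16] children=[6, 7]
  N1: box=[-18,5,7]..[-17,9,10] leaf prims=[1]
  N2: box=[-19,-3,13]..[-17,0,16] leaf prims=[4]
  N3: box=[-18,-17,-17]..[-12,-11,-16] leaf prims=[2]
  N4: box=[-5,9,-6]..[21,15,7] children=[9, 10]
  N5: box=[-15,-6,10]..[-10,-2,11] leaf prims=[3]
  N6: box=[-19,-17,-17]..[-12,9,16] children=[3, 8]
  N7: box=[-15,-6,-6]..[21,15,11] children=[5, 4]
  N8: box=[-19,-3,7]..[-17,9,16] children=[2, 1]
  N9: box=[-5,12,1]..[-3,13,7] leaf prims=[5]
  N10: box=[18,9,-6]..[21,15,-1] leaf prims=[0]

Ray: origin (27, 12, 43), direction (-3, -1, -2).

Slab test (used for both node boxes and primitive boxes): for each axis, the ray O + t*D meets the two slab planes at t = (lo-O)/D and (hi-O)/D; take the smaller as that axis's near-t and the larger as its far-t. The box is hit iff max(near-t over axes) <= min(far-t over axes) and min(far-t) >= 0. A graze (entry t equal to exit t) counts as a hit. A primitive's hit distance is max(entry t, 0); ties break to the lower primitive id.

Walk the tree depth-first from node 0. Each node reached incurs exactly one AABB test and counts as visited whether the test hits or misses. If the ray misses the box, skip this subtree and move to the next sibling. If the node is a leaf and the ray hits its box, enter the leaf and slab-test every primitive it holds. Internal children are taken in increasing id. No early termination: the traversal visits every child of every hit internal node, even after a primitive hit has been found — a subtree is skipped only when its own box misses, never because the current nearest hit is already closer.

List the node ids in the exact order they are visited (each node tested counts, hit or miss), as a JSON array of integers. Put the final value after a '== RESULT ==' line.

Walk:
N0 x:[2,46/3] y:[-3,29] z:[27/2,30] -> hit [27/2,46/3], descend [6, 7]
  N6 x:[13,46/3] y:[3,29] z:[27/2,30] -> hit [27/2,46/3], descend [3, 8]
    N3 x:[13,15] y:[23,29] z:[59/2,30] -> miss, prune
    N8 x:[44/3,46/3] y:[3,15] z:[27/2,18] -> hit [44/3,15], descend [1, 2]
      N1 x:[44/3,15] y:[3,7] z:[33/2,18] -> miss, prune
      N2 x:[44/3,46/3] y:[12,15] z:[27/2,15] -> hit [44/3,15] leaf, test {P4@t=44/3}
  N7 x:[2,14] y:[-3,18] z:[16,49/2] -> miss, prune

Summary -> nodes [0, 6, 3, 8, 1, 2, 7]; box-tests=7; leaf-entries=1; first=P4

== RESULT ==
[0, 6, 3, 8, 1, 2, 7]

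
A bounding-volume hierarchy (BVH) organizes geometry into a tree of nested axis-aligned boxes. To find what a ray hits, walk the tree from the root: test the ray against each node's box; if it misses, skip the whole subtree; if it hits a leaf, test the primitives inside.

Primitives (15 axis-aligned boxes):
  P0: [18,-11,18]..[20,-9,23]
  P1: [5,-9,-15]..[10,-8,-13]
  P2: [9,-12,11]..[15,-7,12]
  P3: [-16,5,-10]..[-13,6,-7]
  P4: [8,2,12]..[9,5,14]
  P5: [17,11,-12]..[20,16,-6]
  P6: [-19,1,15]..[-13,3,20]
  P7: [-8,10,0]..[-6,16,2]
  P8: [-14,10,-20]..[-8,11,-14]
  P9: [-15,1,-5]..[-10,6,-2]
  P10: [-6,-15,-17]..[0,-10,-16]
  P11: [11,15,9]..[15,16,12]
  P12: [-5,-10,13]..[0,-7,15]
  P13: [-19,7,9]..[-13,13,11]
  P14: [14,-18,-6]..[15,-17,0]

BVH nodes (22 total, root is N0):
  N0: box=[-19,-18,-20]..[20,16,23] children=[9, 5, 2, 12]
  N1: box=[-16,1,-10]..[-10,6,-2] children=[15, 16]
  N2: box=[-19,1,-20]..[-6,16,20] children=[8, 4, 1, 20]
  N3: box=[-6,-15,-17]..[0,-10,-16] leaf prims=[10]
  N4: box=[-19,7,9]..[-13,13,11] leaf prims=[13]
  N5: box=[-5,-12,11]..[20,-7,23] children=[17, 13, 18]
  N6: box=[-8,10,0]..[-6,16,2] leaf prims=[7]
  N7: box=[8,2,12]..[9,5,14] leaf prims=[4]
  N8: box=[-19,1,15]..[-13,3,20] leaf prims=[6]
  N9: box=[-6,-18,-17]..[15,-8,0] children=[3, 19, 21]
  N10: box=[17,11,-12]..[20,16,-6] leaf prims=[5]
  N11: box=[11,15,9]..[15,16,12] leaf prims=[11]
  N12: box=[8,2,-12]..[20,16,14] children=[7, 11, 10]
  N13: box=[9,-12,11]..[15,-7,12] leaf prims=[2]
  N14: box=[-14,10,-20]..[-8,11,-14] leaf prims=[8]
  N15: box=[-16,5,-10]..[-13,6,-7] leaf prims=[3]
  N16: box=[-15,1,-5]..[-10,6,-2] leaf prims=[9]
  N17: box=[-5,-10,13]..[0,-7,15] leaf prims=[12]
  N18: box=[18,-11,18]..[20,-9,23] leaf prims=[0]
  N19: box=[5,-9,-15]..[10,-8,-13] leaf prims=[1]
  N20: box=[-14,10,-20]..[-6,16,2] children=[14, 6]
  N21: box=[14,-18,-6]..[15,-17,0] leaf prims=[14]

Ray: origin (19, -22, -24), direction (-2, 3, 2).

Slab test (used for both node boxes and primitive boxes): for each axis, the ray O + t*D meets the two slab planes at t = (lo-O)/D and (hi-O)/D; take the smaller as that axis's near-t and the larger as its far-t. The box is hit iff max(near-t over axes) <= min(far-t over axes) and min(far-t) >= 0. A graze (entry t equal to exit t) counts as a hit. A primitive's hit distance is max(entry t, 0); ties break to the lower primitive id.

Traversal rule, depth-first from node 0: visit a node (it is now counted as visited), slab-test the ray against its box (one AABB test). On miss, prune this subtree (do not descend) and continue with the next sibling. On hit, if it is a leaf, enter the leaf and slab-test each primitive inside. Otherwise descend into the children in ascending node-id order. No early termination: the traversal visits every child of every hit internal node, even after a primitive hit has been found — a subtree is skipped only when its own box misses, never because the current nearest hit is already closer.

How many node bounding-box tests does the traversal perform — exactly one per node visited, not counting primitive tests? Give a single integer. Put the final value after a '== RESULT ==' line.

Traverse from the root:
N0 x:[-1/2,19] y:[4/3,38/3] z:[2,47/2] -> hit [2,38/3], descend [2, 5, 9, 12]
  N2 x:[25/2,19] y:[23/3,38/3] z:[2,22] -> hit [25/2,38/3], descend [1, 4, 8, 20]
    N1 x:[29/2,35/2] y:[23/3,28/3] z:[7,11] -> miss, prune
    N4 x:[16,19] y:[29/3,35/3] z:[33/2,35/2] -> miss, prune
    N8 x:[16,19] y:[23/3,25/3] z:[39/2,22] -> miss, prune
    N20 x:[25/2,33/2] y:[32/3,38/3] z:[2,13] -> hit [25/2,38/3], descend [6, 14]
      N6 x:[25/2,27/2] y:[32/3,38/3] z:[12,13] -> hit [25/2,38/3] leaf, test {P7@t=25/2}
      N14 x:[27/2,33/2] y:[32/3,11] z:[2,5] -> miss, prune
  N5 x:[-1/2,12] y:[10/3,5] z:[35/2,47/2] -> miss, prune
  N9 x:[2,25/2] y:[4/3,14/3] z:[7/2,12] -> hit [7/2,14/3], descend [3, 19, 21]
    N3 x:[19/2,25/2] y:[7/3,4] z:[7/2,4] -> miss, prune
    N19 x:[9/2,7] y:[13/3,14/3] z:[9/2,11/2] -> hit [9/2,14/3] leaf, test {P1@t=9/2}
    N21 x:[2,5/2] y:[4/3,5/3] z:[9,12] -> miss, prune
  N12 x:[-1/2,11/2] y:[8,38/3] z:[6,19] -> miss, prune

Visited [0, 2, 1, 4, 8, 20, 6, 14, 5, 9, 3, 19, 21, 12]. Tests: 14 box, 2 leaf. Nearest: P1.

== RESULT ==
14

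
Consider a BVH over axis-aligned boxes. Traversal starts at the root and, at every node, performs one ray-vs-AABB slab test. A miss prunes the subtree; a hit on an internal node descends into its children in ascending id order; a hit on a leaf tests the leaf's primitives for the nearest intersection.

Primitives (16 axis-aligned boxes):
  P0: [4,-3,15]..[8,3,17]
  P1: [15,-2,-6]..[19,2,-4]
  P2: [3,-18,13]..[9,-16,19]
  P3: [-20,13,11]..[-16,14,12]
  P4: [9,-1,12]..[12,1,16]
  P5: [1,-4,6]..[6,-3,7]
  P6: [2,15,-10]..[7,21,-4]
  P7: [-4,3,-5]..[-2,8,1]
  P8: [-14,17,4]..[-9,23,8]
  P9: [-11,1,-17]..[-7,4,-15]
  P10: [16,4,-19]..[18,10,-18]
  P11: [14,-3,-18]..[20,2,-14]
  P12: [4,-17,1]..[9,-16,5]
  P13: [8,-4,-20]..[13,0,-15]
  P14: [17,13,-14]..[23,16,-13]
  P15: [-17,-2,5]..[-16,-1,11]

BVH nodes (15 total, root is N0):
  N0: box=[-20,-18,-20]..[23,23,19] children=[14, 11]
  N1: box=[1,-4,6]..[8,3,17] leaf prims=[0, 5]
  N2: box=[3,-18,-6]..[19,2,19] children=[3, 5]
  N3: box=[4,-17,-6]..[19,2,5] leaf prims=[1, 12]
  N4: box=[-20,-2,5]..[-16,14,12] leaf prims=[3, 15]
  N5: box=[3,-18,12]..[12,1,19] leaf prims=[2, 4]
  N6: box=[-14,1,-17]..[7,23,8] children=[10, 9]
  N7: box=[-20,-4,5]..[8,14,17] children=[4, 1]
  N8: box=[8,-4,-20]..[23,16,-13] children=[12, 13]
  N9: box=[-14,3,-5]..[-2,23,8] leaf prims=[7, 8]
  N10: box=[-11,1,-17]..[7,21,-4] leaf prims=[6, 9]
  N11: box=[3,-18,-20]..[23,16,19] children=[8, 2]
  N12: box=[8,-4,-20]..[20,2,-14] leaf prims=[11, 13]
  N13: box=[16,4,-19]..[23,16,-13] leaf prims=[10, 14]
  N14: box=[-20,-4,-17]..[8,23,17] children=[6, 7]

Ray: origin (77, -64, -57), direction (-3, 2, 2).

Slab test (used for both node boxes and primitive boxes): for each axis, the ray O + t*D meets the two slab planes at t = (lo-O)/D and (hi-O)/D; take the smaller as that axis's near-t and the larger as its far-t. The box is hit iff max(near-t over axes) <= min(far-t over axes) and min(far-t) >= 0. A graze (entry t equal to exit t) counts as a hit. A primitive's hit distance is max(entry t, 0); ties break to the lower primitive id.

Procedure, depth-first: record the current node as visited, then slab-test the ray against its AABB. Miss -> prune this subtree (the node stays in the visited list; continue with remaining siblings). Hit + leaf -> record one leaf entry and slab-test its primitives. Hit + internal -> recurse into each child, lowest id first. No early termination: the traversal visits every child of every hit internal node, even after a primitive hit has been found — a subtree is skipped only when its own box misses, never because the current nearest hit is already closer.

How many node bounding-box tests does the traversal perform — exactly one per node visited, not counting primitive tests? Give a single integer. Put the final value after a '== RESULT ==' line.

Walk:
N0 x:[18,97/3] y:[23,87/2] z:[37/2,38] -> hit [23,97/3], descend [11, 14]
  N11 x:[18,74/3] y:[23,40] z:[37/2,38] -> hit [23,74/3], descend [2, 8]
    N2 x:[58/3,74/3] y:[23,33] z:[51/2,38] -> miss, prune
    N8 x:[18,23] y:[30,40] z:[37/2,22] -> miss, prune
  N14 x:[23,97/3] y:[30,87/2] z:[20,37] -> hit [30,97/3], descend [6, 7]
    N6 x:[70/3,91/3] y:[65/2,87/2] z:[20,65/2] -> miss, prune
    N7 x:[23,97/3] y:[30,39] z:[31,37] -> hit [31,97/3], descend [1, 4]
      N1 x:[23,76/3] y:[30,67/2] z:[63/2,37] -> miss, prune
      N4 x:[31,97/3] y:[31,39] z:[31,69/2] -> hit [31,97/3] leaf, test {P3(miss), P15@t=31}

Summary -> nodes [0, 11, 2, 8, 14, 6, 7, 1, 4]; box-tests=9; leaf-entries=1; first=P15

== RESULT ==
9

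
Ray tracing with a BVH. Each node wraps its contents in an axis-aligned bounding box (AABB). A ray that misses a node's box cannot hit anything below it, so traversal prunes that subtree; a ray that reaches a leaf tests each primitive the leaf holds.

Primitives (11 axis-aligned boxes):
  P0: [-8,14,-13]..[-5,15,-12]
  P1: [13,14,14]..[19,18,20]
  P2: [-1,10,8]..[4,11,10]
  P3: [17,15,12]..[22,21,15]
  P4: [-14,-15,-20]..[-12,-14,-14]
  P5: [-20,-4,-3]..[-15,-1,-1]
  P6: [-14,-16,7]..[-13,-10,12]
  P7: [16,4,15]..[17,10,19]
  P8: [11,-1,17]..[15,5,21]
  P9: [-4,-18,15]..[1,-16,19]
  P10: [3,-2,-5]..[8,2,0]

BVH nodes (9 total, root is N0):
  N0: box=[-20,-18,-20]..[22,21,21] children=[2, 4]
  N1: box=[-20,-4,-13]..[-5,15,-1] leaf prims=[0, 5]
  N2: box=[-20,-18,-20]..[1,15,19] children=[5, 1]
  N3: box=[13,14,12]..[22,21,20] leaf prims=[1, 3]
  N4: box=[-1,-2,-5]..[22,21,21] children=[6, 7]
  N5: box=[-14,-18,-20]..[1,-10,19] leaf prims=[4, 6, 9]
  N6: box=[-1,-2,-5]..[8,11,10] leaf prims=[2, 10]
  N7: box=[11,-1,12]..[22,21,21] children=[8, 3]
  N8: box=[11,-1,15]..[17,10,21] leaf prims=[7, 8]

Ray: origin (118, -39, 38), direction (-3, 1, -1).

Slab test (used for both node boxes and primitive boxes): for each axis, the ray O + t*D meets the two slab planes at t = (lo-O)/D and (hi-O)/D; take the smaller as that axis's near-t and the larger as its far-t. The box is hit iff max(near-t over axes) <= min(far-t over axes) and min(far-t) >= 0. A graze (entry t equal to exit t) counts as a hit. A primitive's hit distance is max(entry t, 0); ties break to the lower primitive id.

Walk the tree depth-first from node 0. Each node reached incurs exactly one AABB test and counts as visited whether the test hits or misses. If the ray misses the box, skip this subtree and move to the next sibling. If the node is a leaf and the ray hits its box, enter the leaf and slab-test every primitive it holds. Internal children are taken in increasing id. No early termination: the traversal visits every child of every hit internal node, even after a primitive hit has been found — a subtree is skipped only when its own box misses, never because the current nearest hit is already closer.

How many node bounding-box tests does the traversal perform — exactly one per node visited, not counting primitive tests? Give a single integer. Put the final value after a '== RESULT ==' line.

Trace the traversal:
N0 x:[32,46] y:[21,60] z:[17,58] -> hit [32,46], descend [2, 4]
  N2 x:[39,46] y:[21,54] z:[19,58] -> hit [39,46], descend [1, 5]
    N1 x:[41,46] y:[35,54] z:[39,51] -> hit [41,46] leaf, test {P0(miss), P5(miss)}
    N5 x:[39,44] y:[21,29] z:[19,58] -> miss, prune
  N4 x:[32,119/3] y:[37,60] z:[17,43] -> hit [37,119/3], descend [6, 7]
    N6 x:[110/3,119/3] y:[37,50] z:[28,43] -> hit [37,119/3] leaf, test {P2(miss), P10@t=38}
    N7 x:[32,107/3] y:[38,60] z:[17,26] -> miss, prune

Summary -> nodes [0, 2, 1, 5, 4, 6, 7]; box-tests=7; leaf-entries=2; first=P10

== RESULT ==
7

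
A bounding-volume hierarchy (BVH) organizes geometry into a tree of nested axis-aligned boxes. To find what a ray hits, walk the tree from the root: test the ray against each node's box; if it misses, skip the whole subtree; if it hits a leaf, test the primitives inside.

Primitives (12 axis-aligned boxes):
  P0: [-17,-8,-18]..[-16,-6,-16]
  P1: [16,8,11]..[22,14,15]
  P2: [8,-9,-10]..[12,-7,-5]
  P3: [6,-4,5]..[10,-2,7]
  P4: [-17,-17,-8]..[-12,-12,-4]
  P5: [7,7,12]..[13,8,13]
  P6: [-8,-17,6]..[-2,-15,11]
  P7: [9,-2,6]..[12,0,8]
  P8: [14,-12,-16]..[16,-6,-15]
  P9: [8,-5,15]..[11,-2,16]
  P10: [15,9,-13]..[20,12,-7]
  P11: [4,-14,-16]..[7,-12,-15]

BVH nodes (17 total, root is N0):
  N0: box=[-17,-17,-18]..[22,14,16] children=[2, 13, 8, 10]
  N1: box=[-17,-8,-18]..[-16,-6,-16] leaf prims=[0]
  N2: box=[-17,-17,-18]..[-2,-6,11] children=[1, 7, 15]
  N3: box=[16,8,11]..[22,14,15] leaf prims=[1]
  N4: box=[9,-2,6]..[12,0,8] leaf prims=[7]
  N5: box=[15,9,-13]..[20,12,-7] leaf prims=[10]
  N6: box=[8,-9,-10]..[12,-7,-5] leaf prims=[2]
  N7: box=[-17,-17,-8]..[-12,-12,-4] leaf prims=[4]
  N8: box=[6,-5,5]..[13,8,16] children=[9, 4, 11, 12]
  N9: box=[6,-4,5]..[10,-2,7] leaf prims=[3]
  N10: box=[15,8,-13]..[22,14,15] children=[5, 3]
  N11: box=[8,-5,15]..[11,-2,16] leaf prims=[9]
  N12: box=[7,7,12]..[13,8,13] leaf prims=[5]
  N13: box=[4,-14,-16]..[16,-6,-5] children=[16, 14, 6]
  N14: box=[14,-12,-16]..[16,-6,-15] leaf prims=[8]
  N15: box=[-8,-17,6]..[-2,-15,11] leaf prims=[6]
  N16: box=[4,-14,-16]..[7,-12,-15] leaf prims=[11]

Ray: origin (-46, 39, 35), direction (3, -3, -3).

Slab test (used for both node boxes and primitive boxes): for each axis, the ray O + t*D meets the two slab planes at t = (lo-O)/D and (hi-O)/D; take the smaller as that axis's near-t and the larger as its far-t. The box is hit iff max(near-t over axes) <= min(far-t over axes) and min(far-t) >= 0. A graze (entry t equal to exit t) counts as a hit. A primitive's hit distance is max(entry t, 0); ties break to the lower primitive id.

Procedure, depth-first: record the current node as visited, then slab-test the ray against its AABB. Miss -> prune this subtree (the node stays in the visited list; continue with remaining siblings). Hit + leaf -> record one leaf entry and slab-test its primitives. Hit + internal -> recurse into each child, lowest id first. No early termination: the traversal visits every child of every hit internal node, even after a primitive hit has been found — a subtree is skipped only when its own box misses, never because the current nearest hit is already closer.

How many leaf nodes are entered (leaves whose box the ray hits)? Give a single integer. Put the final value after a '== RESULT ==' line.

Walk:
N0 x:[29/3,68/3] y:[25/3,56/3] z:[19/3,53/3] -> hit [29/3,53/3], descend [2, 8, 10, 13]
  N2 x:[29/3,44/3] y:[15,56/3] z:[8,53/3] -> miss, prune
  N8 x:[52/3,59/3] y:[31/3,44/3] z:[19/3,10] -> miss, prune
  N10 x:[61/3,68/3] y:[25/3,31/3] z:[20/3,16] -> miss, prune
  N13 x:[50/3,62/3] y:[15,53/3] z:[40/3,17] -> hit [50/3,17], descend [6, 14, 16]
    N6 x:[18,58/3] y:[46/3,16] z:[40/3,15] -> miss, prune
    N14 x:[20,62/3] y:[15,17] z:[50/3,17] -> miss, prune
    N16 x:[50/3,53/3] y:[17,53/3] z:[50/3,17] -> hit [17,17] leaf, test {P11@t=17}

order=[0, 2, 8, 10, 13, 6, 14, 16]  |boxes|=8  |leaves|=1  hit=P11

== RESULT ==
1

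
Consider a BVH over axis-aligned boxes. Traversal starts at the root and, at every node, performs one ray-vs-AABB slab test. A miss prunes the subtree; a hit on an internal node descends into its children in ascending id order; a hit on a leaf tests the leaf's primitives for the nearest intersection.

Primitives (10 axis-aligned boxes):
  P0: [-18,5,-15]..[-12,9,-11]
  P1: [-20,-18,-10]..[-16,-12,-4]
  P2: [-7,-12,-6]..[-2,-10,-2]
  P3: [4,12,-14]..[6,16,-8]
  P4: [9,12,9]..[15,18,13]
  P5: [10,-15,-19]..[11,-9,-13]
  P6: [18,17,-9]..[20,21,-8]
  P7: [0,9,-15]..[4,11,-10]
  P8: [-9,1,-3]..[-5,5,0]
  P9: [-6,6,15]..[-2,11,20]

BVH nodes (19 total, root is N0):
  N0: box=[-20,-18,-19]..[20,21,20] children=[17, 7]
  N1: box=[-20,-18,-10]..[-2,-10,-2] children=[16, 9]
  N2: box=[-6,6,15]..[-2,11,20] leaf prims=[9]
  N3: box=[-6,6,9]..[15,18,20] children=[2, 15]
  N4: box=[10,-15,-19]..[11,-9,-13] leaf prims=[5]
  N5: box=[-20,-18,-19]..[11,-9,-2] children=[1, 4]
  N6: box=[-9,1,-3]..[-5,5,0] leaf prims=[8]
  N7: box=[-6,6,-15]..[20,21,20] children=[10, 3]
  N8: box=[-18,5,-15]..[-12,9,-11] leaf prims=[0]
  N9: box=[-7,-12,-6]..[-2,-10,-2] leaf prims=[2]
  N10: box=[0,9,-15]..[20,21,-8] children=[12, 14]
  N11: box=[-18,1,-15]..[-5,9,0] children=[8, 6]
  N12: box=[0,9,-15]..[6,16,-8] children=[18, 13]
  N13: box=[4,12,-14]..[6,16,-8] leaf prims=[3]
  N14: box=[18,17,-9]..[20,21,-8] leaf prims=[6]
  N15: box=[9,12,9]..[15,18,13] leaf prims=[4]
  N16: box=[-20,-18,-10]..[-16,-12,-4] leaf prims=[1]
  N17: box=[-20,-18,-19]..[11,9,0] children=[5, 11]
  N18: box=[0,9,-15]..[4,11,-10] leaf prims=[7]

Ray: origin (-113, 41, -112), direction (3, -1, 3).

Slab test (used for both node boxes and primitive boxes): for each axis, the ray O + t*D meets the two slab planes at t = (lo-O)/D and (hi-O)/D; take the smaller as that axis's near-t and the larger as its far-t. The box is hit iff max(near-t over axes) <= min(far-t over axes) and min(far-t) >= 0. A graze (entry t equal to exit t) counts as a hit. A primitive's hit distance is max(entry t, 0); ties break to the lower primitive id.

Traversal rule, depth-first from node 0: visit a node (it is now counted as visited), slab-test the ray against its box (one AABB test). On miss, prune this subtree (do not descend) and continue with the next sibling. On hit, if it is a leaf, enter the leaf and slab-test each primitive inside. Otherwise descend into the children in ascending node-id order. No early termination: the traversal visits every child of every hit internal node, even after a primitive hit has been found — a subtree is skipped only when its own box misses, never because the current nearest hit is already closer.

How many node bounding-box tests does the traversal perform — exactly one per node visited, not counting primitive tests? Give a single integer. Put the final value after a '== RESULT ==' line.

Traverse from the root:
N0 x:[31,133/3] y:[20,59] z:[31,44] -> hit [31,44], descend [7, 17]
  N7 x:[107/3,133/3] y:[20,35] z:[97/3,44] -> miss, prune
  N17 x:[31,124/3] y:[32,59] z:[31,112/3] -> hit [32,112/3], descend [5, 11]
    N5 x:[31,124/3] y:[50,59] z:[31,110/3] -> miss, prune
    N11 x:[95/3,36] y:[32,40] z:[97/3,112/3] -> hit [97/3,36], descend [6, 8]
      N6 x:[104/3,36] y:[36,40] z:[109/3,112/3] -> miss, prune
      N8 x:[95/3,101/3] y:[32,36] z:[97/3,101/3] -> hit [97/3,101/3] leaf, test {P0@t=97/3}

Summary -> nodes [0, 7, 17, 5, 11, 6, 8]; box-tests=7; leaf-entries=1; first=P0

== RESULT ==
7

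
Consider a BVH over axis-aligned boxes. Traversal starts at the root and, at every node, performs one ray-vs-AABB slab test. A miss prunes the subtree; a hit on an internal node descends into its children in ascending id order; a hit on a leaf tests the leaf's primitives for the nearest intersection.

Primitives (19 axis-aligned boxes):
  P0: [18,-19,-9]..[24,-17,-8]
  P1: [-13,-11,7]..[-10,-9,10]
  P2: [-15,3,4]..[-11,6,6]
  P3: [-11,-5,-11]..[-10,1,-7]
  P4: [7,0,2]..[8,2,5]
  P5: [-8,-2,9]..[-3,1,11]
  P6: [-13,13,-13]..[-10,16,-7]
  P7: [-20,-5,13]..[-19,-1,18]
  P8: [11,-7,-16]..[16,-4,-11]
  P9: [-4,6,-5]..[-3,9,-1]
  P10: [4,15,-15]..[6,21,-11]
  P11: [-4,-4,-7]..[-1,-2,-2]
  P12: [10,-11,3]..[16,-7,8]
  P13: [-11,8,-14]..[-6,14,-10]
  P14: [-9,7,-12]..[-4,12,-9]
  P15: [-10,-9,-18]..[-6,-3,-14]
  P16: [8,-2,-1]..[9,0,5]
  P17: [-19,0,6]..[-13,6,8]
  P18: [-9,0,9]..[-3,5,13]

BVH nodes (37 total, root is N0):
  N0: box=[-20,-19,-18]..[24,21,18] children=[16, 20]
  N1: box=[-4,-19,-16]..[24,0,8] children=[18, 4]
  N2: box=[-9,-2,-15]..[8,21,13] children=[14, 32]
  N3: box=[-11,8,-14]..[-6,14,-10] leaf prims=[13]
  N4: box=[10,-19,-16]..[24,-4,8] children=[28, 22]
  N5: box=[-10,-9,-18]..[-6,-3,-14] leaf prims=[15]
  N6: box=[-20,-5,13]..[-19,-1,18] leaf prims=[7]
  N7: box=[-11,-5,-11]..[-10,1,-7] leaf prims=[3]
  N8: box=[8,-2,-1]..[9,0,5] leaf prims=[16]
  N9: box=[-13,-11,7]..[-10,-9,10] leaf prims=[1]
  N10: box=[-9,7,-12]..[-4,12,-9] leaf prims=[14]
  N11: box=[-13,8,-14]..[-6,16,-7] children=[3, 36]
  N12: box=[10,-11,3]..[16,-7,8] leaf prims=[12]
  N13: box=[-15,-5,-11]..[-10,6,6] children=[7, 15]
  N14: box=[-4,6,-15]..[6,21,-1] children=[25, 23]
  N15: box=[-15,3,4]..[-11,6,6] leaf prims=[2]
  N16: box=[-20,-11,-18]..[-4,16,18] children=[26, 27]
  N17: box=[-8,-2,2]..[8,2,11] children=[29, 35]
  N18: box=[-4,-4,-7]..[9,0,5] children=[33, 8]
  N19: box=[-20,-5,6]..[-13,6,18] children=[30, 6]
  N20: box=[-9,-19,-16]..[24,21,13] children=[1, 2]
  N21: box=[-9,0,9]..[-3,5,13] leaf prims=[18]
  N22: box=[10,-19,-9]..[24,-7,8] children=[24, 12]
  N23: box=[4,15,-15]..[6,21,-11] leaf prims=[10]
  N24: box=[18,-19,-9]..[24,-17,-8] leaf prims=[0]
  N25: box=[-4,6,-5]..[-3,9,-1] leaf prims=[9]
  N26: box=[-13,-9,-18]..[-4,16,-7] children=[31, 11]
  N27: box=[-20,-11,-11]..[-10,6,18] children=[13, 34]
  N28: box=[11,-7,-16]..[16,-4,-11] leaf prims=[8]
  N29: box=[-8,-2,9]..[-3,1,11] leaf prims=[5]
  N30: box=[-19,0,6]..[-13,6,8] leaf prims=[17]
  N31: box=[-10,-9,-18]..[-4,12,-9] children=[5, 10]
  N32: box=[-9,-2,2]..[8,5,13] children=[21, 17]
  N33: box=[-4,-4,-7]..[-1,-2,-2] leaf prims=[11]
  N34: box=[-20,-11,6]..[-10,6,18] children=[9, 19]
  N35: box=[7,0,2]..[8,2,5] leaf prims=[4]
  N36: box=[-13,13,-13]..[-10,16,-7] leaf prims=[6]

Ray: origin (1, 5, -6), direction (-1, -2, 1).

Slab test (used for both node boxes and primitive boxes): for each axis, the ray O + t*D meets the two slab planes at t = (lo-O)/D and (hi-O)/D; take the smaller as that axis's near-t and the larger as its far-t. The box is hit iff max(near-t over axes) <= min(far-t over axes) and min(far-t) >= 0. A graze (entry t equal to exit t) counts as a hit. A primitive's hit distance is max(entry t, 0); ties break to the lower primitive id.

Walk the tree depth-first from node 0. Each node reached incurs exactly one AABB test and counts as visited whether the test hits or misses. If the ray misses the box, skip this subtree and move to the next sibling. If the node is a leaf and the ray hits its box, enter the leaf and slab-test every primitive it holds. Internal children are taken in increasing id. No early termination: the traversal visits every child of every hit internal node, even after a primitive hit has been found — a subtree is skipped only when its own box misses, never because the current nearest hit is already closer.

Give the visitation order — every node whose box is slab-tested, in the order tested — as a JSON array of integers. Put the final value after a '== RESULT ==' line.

Trace the traversal:
N0 x:[-23,21] y:[-8,12] z:[-12,24] -> hit [-8,12], descend [16, 20]
  N16 x:[5,21] y:[-11/2,8] z:[-12,24] -> hit [5,8], descend [26, 27]
    N26 x:[5,14] y:[-11/2,7] z:[-12,-1] -> miss, prune
    N27 x:[11,21] y:[-1/2,8] z:[-5,24] -> miss, prune
  N20 x:[-23,10] y:[-8,12] z:[-10,19] -> hit [-8,10], descend [1, 2]
    N1 x:[-23,5] y:[5/2,12] z:[-10,14] -> hit [5/2,5], descend [4, 18]
      N4 x:[-23,-9] y:[9/2,12] z:[-10,14] -> miss, prune
      N18 x:[-8,5] y:[5/2,9/2] z:[-1,11] -> hit [5/2,9/2], descend [8, 33]
        N8 x:[-8,-7] y:[5/2,7/2] z:[5,11] -> miss, prune
        N33 x:[2,5] y:[7/2,9/2] z:[-1,4] -> hit [7/2,4] leaf, test {P11@t=7/2}
    N2 x:[-7,10] y:[-8,7/2] z:[-9,19] -> hit [-7,7/2], descend [14, 32]
      N14 x:[-5,5] y:[-8,-1/2] z:[-9,5] -> miss, prune
      N32 x:[-7,10] y:[0,7/2] z:[8,19] -> miss, prune

Visited [0, 16, 26, 27, 20, 1, 4, 18, 8, 33, 2, 14, 32]. Tests: 13 box, 1 leaf. Nearest: P11.

== RESULT ==
[0, 16, 26, 27, 20, 1, 4, 18, 8, 33, 2, 14, 32]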